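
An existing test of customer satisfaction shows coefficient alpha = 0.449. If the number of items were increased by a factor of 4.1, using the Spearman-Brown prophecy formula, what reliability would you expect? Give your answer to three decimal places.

0.770

r_new = 4.1·0.449 / [1 + (4.1 − 1)·0.449]
r_new = 1.8409 / 2.3919 ≈ 0.7696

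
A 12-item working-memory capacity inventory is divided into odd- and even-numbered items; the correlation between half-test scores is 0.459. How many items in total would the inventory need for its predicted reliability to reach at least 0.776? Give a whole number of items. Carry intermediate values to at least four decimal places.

r_full = 2(0.459)/(1 + 0.459) = 0.6292
n = r_tgt(1 − r_full) / [r_full(1 − r_tgt)] = 0.776 × 0.3708 / (0.6292 × 0.224) ≈ 2.0416
Items = 2.0416 × 12 ≈ 24.50 → 25

25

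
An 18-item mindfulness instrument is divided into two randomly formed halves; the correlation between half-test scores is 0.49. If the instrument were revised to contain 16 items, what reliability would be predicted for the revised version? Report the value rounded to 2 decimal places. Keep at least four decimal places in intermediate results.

First correct the split-half correlation to full-test reliability: r_full = 2 × 0.49 / (1 + 0.49) ≈ 0.6577
Length factor from 18 to 16 items: n = 16/18 = 0.8889
r_new = n·r_full / (1 + (n − 1)·r_full) = 0.5846 / 0.9269 ≈ 0.6307

0.63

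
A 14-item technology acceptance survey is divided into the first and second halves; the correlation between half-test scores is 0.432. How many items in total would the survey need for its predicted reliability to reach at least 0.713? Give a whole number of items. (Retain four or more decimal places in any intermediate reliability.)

23

Corrected full-test reliability: r_full = 2 × 0.432 / (1 + 0.432) ≈ 0.6034
Solve Spearman-Brown for n: n = 0.713(1 − 0.6034) / [0.6034(1 − 0.713)] = 1.6329
Required items = 1.6329 × 14 = 22.86, so 23 items.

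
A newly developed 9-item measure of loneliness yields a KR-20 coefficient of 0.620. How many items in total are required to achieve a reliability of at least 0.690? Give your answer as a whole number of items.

Rearranging the Spearman-Brown formula for n,
n = r*(1 − r) / [ r (1 − r*) ]
n = 0.690 × (1 − 0.620) / [ 0.620 × (1 − 0.690) ]
n = 0.262200 / 0.192200 ≈ 1.3642
Items needed = n × 9 = 1.3642 × 9 ≈ 12.28 → round up to 13

13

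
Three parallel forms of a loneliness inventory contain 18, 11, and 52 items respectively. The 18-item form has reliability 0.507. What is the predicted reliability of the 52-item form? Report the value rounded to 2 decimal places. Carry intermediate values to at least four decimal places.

0.75

The 11-item form is not needed; work directly from the 18-item form with n = 52/18 = 2.8889.
r_{52} = n·r / (1 + (n − 1)·r) = 1.4647 / 1.9577 ≈ 0.7482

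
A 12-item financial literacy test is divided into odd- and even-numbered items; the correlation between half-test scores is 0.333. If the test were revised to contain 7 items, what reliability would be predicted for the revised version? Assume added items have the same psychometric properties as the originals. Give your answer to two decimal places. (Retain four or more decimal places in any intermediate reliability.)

0.37

Full-test reliability from the split-half r: r_full = 2(0.333)/(1 + 0.333) = 0.4996
Then adjust to 7 items: n = 7/12 = 0.5833
r_new = n·r_full / (1 + (n − 1)·r_full) = 0.2914 / 0.7918 ≈ 0.3680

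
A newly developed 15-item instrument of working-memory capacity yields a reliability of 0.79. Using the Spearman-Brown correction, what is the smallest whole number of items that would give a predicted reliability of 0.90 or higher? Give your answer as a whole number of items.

36

Invert Spearman-Brown to solve for n:
n = r*(1 − r) / [ r (1 − r*) ]
n = [0.90 × 0.21] / [0.79 × 0.10]
n = 0.1890 / 0.0790 ≈ 2.3924
2.3924 × 15 = 35.89 → 36 items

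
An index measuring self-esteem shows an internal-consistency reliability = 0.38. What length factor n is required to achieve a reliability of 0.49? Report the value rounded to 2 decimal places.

1.57

Invert Spearman-Brown to solve for n:
n = r_target (1 − r_old) / [ r_old (1 − r_target) ]
n = 0.49 × (1 − 0.38) / [ 0.38 × (1 − 0.49) ]
  = 0.3038 / 0.1938 = 1.5676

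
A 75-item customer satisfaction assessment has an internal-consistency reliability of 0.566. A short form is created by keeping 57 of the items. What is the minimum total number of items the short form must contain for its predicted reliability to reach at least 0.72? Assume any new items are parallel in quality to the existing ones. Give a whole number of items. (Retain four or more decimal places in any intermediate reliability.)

148

First, r for the 57-item form: n = 57/75 = 0.7600, so r_57 = 0.7600·0.566/(1 + (0.7600 − 1)·0.566) = 0.4978
Then solve for n' with r_old = 0.4978, r_target = 0.72: n' = 0.72(1 − 0.4978)/[0.4978(1 − 0.72)] = 2.5942
Total items = 2.5942 × 57 = 147.87, rounded up to 148.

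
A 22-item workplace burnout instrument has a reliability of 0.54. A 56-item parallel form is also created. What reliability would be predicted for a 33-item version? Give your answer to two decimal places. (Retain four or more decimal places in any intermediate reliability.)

The 56-item form is not needed; work directly from the 22-item form with n = 33/22 = 1.5000.
r_{33} = n·r / (1 + (n − 1)·r) = 0.8100 / 1.2700 ≈ 0.6378

0.64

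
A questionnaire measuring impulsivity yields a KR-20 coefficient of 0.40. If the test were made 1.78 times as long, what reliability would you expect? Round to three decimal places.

r_new = 1.78·0.40 / [1 + (1.78 − 1)·0.40]
r_new = 0.7120 / 1.3120 ≈ 0.5427

0.543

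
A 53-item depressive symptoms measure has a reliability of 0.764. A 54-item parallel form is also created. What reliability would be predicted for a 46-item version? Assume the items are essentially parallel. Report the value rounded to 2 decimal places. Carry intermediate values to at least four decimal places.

0.74

Only the ratio of lengths matters: n = 46/53 = 0.8679
r_{46} = n·r / (1 + (n − 1)·r) = 0.6631 / 0.8991 ≈ 0.7375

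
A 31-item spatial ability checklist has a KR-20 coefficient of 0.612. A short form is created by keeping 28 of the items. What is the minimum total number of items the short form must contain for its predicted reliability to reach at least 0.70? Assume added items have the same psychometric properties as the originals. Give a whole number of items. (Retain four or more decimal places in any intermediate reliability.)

46

Short-form reliability: n = 28/31 = 0.9032; r_28 = n·r/(1+(n−1)r) ≈ 0.5876
Length factor from the short form to reach 0.70: n' = 0.70(1 − 0.5876) / [0.5876(1 − 0.70)] ≈ 1.6376
Items = 1.6376 × 28 ≈ 45.85 → 46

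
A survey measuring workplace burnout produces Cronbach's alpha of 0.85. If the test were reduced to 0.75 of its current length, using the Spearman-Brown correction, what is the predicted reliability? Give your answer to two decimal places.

By Spearman-Brown, r_new = n r / (1 + (n − 1) r).
r_new = 0.75·0.85 / [1 + (0.75 − 1)·0.85]
r_new = 0.6375 / 0.7875 ≈ 0.8095

0.81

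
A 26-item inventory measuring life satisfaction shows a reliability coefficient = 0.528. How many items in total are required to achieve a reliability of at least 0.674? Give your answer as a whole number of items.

49

Invert Spearman-Brown to solve for n:
n = r_target (1 − r_old) / [ r_old (1 − r_target) ]
n = 0.674(1 − 0.528) / [0.528(1 − 0.674)]
  = 0.318128 / 0.172128 = 1.8482
So the test needs 1.8482 × 26 ≈ 48.05 items; rounding up, 49.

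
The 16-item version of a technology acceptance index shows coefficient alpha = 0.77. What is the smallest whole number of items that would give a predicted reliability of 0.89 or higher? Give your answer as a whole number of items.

39

n = [0.89 × 0.23] / [0.77 × 0.11]
n = 0.2047 / 0.0847 ≈ 2.4168
So the test needs 2.4168 × 16 ≈ 38.67 items; rounding up, 39.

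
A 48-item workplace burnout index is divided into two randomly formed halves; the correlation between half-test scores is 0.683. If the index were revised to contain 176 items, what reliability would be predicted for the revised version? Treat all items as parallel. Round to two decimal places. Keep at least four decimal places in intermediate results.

0.94

First correct the split-half correlation to full-test reliability: r_full = 2 × 0.683 / (1 + 0.683) ≈ 0.8116
Length factor from 48 to 176 items: n = 176/48 = 3.6667
r_new = n·r_full / (1 + (n − 1)·r_full) = 2.9759 / 3.1643 ≈ 0.9405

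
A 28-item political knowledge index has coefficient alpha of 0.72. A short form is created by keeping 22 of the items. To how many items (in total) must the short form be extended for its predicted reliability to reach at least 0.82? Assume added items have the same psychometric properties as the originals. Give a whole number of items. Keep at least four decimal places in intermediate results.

First, r for the 22-item form: n = 22/28 = 0.7857, so r_22 = 0.7857·0.72/(1 + (0.7857 − 1)·0.72) = 0.6689
Length factor from the short form to reach 0.82: n' = 0.82(1 − 0.6689) / [0.6689(1 − 0.82)] ≈ 2.2550
Items = 2.2550 × 22 ≈ 49.61 → 50

50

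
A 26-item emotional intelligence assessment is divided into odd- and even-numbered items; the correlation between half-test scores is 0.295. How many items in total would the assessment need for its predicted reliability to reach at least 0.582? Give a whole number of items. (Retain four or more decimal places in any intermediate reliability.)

44

Corrected full-test reliability: r_full = 2 × 0.295 / (1 + 0.295) ≈ 0.4556
n = r_tgt(1 − r_full) / [r_full(1 − r_tgt)] = 0.582 × 0.5444 / (0.4556 × 0.418) ≈ 1.6637
Required items = 1.6637 × 26 = 43.26, so 44 items.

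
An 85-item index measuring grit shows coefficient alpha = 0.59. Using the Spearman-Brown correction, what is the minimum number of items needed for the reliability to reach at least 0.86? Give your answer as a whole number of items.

363

Invert Spearman-Brown to solve for n:
n = r_target (1 − r_old) / [ r_old (1 − r_target) ]
n = [0.86 × 0.41] / [0.59 × 0.14]
n = 0.3526 / 0.0826 ≈ 4.2688
4.2688 × 85 = 362.85 → 363 items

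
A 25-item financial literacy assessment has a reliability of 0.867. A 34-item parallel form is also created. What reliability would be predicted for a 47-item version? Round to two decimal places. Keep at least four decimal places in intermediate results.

Only the ratio of lengths matters: n = 47/25 = 1.8800
r_{47} = n·r / (1 + (n − 1)·r) = 1.6300 / 1.7630 ≈ 0.9246

0.92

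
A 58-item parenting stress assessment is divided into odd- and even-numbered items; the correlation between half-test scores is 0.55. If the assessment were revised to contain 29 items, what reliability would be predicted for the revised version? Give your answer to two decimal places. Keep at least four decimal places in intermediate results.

0.55

First correct the split-half correlation to full-test reliability: r_full = 2 × 0.55 / (1 + 0.55) ≈ 0.7097
Then adjust to 29 items: n = 29/58 = 0.5000
r_new = n·r_full / (1 + (n − 1)·r_full) = 0.3548 / 0.6452 ≈ 0.5499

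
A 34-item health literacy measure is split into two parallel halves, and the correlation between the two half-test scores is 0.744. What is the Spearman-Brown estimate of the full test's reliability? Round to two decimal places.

0.85

The full test is twice the length of either half (n = 2).
r_full = 2(0.744) / (1 + 0.744)
       = 1.4880 / 1.7440 = 0.8532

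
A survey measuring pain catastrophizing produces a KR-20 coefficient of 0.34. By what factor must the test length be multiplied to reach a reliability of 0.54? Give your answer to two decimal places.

2.28

Spearman-Brown solved for the length factor n:
n = r*(1 − r) / [ r (1 − r*) ]
n = 0.54(1 − 0.34) / [0.34(1 − 0.54)]
  = 0.3564 / 0.1564 = 2.2788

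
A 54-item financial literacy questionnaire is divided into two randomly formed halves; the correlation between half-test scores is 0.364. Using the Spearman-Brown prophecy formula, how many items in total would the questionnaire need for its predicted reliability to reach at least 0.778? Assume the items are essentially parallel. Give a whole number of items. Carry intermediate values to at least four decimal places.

Corrected full-test reliability: r_full = 2 × 0.364 / (1 + 0.364) ≈ 0.5337
n = r_tgt(1 − r_full) / [r_full(1 − r_tgt)] = 0.778 × 0.4663 / (0.5337 × 0.222) ≈ 3.0619
Items = 3.0619 × 54 ≈ 165.34 → 166

166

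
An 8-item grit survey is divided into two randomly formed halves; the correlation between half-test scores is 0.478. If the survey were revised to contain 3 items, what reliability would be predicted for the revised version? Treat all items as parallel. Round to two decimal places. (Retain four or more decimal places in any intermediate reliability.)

Spearman-Brown correction (n = 2): r_full = 2·0.478/(1 + 0.478) = 0.6468
Length factor from 8 to 3 items: n = 3/8 = 0.3750
r_new = n·r_full / (1 + (n − 1)·r_full) = 0.2426 / 0.5958 ≈ 0.4072

0.41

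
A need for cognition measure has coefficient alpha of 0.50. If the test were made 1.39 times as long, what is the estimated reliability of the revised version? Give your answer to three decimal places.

Apply the Spearman-Brown prophecy formula, r' = nr / [1 + (n − 1)r]:
r_new = (1.39 × 0.50) / (1 + (1.39 − 1) × 0.50)
r_new = 0.6950 / 1.1950 ≈ 0.5816

0.582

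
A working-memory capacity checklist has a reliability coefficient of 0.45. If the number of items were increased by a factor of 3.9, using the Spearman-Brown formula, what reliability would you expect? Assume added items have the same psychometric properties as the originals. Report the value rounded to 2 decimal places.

Apply the Spearman-Brown prophecy formula, r' = nr / [1 + (n − 1)r]:
r_new = 3.9·0.45 / [1 + (3.9 − 1)·0.45]
r_new = 1.7550 / 2.3050 ≈ 0.7614

0.76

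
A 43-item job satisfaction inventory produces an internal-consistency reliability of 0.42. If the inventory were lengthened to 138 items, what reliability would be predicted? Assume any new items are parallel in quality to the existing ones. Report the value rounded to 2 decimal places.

Length ratio n = 138/43 = 3.2093
r_new = 3.2093·0.42 / [1 + (3.2093 − 1)·0.42]
r_new = 1.3479 / 1.9279 ≈ 0.6992

0.70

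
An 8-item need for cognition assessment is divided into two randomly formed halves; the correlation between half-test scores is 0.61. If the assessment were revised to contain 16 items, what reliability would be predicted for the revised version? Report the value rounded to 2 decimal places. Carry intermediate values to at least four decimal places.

First correct the split-half correlation to full-test reliability: r_full = 2 × 0.61 / (1 + 0.61) ≈ 0.7578
Length factor from 8 to 16 items: n = 16/8 = 2.0000
r_new = n·r_full / (1 + (n − 1)·r_full) = 1.5156 / 1.7578 ≈ 0.8622

0.86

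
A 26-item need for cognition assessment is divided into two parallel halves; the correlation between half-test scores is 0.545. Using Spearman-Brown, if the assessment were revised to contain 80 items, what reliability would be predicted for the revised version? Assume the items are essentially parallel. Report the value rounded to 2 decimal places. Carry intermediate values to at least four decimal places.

0.88

First correct the split-half correlation to full-test reliability: r_full = 2 × 0.545 / (1 + 0.545) ≈ 0.7055
Then adjust to 80 items: n = 80/26 = 3.0769
r_new = n·r_full / (1 + (n − 1)·r_full) = 2.1708 / 2.4653 ≈ 0.8805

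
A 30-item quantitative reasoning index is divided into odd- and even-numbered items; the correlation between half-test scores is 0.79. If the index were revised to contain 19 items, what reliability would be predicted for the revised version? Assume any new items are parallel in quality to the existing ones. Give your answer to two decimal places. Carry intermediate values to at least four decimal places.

0.83

First correct the split-half correlation to full-test reliability: r_full = 2 × 0.79 / (1 + 0.79) ≈ 0.8827
Then adjust to 19 items: n = 19/30 = 0.6333
r_new = n·r_full / (1 + (n − 1)·r_full) = 0.5590 / 0.6763 ≈ 0.8266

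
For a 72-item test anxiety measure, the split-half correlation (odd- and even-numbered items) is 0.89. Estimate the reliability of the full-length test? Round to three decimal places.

Each half is half the length of the full test, so the full test is n = 2 times a half.
r_full = 2(0.89) / (1 + 0.89)
r_full = 1.7800 / 1.8900 ≈ 0.9418

0.942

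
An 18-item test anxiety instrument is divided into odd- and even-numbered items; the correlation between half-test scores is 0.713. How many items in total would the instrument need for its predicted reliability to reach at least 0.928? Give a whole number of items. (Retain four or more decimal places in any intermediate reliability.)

Corrected full-test reliability: r_full = 2 × 0.713 / (1 + 0.713) ≈ 0.8325
Solve Spearman-Brown for n: n = 0.928(1 − 0.8325) / [0.8325(1 − 0.928)] = 2.5933
Required items = 2.5933 × 18 = 46.68, so 47 items.

47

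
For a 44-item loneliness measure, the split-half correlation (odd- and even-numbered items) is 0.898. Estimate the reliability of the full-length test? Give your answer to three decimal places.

Apply the Spearman-Brown correction with n = 2:
r_full = 2(0.898) / (1 + 0.898)
       = 1.7960 / 1.8980 = 0.9463

0.946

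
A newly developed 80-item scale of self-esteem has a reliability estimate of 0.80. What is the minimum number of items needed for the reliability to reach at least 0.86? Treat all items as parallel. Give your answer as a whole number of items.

123

n = 0.86 × (1 − 0.80) / [ 0.80 × (1 − 0.86) ]
n = 0.1720 / 0.1120 ≈ 1.5357
1.5357 × 80 = 122.86 → 123 items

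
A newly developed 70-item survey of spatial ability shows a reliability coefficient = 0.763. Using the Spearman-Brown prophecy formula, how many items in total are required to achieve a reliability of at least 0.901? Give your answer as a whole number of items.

Spearman-Brown solved for the length factor n:
n = r_target (1 − r_old) / [ r_old (1 − r_target) ]
n = [0.901 × 0.237] / [0.763 × 0.099]
  = 0.213537 / 0.075537 = 2.8269
So the test needs 2.8269 × 70 ≈ 197.88 items; rounding up, 198.

198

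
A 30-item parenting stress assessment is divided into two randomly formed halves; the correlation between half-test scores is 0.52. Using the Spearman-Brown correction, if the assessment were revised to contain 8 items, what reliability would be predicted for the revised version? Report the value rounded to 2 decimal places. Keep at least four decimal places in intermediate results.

0.37

Full-test reliability from the split-half r: r_full = 2(0.52)/(1 + 0.52) = 0.6842
Then adjust to 8 items: n = 8/30 = 0.2667
r_new = n·r_full / (1 + (n − 1)·r_full) = 0.1825 / 0.4983 ≈ 0.3662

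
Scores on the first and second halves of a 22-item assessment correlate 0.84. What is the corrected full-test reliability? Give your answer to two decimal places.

0.91

Each half is half the length of the full test, so the full test is n = 2 times a half.
r_full = 2(0.84) / (1 + 0.84)
       = 1.6800 / 1.8400 = 0.9130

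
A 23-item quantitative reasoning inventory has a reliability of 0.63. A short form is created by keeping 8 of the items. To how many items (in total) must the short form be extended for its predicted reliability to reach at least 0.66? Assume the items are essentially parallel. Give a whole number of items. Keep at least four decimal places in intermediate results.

27

First, r for the 8-item form: n = 8/23 = 0.3478, so r_8 = 0.3478·0.63/(1 + (0.3478 − 1)·0.63) = 0.3719
Length factor from the short form to reach 0.66: n' = 0.66(1 − 0.3719) / [0.3719(1 − 0.66)] ≈ 3.2784
Items = 3.2784 × 8 ≈ 26.23 → 27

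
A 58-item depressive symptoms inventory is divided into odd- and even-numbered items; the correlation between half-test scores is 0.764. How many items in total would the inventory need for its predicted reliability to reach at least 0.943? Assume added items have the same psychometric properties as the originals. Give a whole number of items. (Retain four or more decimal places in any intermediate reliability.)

Corrected full-test reliability: r_full = 2 × 0.764 / (1 + 0.764) ≈ 0.8662
Solve Spearman-Brown for n: n = 0.943(1 − 0.8662) / [0.8662(1 − 0.943)] = 2.5555
Items = 2.5555 × 58 ≈ 148.22 → 149

149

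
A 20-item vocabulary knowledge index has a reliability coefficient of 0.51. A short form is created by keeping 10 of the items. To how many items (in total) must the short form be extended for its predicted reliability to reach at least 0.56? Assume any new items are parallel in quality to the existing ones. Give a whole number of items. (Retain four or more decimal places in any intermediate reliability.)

25

First, r for the 10-item form: n = 10/20 = 0.5000, so r_10 = 0.5000·0.51/(1 + (0.5000 − 1)·0.51) = 0.3423
Then solve for n' with r_old = 0.3423, r_target = 0.56: n' = 0.56(1 − 0.3423)/[0.3423(1 − 0.56)] = 2.4454
Items = 2.4454 × 10 ≈ 24.45 → 25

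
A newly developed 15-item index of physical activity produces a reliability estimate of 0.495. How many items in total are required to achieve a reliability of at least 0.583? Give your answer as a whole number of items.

Spearman-Brown solved for the length factor n:
n = r*(1 − r) / [ r (1 − r*) ]
n = 0.583 × (1 − 0.495) / [ 0.495 × (1 − 0.583) ]
n = 0.294415 / 0.206415 ≈ 1.4263
So the test needs 1.4263 × 15 ≈ 21.39 items; rounding up, 22.

22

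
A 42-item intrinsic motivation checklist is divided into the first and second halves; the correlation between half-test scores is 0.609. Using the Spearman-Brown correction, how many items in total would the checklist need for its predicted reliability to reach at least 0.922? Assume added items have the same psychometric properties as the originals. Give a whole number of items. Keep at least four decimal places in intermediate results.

160

Corrected full-test reliability: r_full = 2 × 0.609 / (1 + 0.609) ≈ 0.7570
Solve Spearman-Brown for n: n = 0.922(1 − 0.7570) / [0.7570(1 − 0.922)] = 3.7944
Required items = 3.7944 × 42 = 159.36, so 160 items.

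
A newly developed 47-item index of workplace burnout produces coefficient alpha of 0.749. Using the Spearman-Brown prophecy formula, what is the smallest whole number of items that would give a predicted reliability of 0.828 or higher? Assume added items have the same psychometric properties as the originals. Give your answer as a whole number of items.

76

n = 0.828 × (1 − 0.749) / [ 0.749 × (1 − 0.828) ]
n = 0.207828 / 0.128828 ≈ 1.6132
Items needed = n × 47 = 1.6132 × 47 ≈ 75.82 → round up to 76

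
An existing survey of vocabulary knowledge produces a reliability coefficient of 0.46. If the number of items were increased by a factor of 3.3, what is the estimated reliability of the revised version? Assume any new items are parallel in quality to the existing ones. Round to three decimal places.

0.738

r_new = (3.3 × 0.46) / (1 + (3.3 − 1) × 0.46)
r_new = 1.5180 / 2.0580 ≈ 0.7376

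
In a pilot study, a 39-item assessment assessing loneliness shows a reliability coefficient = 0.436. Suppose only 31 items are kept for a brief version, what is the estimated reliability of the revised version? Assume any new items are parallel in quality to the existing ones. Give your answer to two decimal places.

The new length is 31/39 = 0.7949 times the old.
Spearman-Brown: r_new = n·r / (1 + (n − 1)·r)
r_new = (0.7949 × 0.436) / (1 + (0.7949 − 1) × 0.436)
     = 0.3466 / 0.9106 = 0.3806

0.38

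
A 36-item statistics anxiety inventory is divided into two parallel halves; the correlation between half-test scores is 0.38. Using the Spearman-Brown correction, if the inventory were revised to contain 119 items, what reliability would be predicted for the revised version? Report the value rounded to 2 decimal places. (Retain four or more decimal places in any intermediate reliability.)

Full-test reliability from the split-half r: r_full = 2(0.38)/(1 + 0.38) = 0.5507
Length factor from 36 to 119 items: n = 119/36 = 3.3056
r_new = n·r_full / (1 + (n − 1)·r_full) = 1.8204 / 2.2697 ≈ 0.8020

0.80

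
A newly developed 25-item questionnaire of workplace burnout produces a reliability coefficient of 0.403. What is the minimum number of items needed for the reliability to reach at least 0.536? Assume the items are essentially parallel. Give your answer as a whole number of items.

43

n = 0.536 × (1 − 0.403) / [ 0.403 × (1 − 0.536) ]
n = 0.319992 / 0.186992 ≈ 1.7113
Items needed = n × 25 = 1.7113 × 25 ≈ 42.78 → round up to 43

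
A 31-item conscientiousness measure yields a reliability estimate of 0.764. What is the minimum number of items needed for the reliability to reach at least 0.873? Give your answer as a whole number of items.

66

n = 0.873(1 − 0.764) / [0.764(1 − 0.873)]
n = 0.206028 / 0.097028 ≈ 2.1234
So the test needs 2.1234 × 31 ≈ 65.83 items; rounding up, 66.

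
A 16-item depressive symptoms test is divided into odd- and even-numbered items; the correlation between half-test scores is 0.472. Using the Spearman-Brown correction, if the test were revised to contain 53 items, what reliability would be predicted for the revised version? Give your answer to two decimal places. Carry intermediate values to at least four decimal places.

Spearman-Brown correction (n = 2): r_full = 2·0.472/(1 + 0.472) = 0.6413
Length factor from 16 to 53 items: n = 53/16 = 3.3125
r_new = n·r_full / (1 + (n − 1)·r_full) = 2.1243 / 2.4830 ≈ 0.8555

0.86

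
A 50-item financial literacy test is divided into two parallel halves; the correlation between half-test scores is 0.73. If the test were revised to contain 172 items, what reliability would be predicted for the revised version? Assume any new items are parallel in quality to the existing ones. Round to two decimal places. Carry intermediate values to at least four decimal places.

0.95

First correct the split-half correlation to full-test reliability: r_full = 2 × 0.73 / (1 + 0.73) ≈ 0.8439
Length factor from 50 to 172 items: n = 172/50 = 3.4400
r_new = n·r_full / (1 + (n − 1)·r_full) = 2.9030 / 3.0591 ≈ 0.9490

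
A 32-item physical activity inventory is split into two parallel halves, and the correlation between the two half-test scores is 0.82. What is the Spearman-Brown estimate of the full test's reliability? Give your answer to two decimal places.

Apply the Spearman-Brown correction with n = 2:
r_full = 2r_hh / (1 + r_hh) = 2 × 0.82 / (1 + 0.82)
r_full = 1.6400 / 1.8200 ≈ 0.9011

0.90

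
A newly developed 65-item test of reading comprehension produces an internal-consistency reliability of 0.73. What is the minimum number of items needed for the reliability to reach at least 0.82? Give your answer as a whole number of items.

110

Rearranging the Spearman-Brown formula for n,
n = r_target (1 − r_old) / [ r_old (1 − r_target) ]
n = 0.82(1 − 0.73) / [0.73(1 − 0.82)]
  = 0.2214 / 0.1314 = 1.6849
So the test needs 1.6849 × 65 ≈ 109.52 items; rounding up, 110.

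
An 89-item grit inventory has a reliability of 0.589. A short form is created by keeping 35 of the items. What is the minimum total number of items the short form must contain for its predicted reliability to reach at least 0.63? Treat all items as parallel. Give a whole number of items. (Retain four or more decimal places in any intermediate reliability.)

106

Short-form reliability: n = 35/89 = 0.3933; r_35 = n·r/(1+(n−1)r) ≈ 0.3605
Length factor from the short form to reach 0.63: n' = 0.63(1 − 0.3605) / [0.3605(1 − 0.63)] ≈ 3.0205
Items = 3.0205 × 35 ≈ 105.72 → 106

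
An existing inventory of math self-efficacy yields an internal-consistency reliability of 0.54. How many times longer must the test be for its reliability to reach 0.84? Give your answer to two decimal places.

4.47

n = [0.84 × 0.46] / [0.54 × 0.16]
n = 0.3864 / 0.0864 ≈ 4.4722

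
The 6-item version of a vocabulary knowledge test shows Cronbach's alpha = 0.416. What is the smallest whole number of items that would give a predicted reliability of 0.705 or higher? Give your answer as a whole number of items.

n = 0.705(1 − 0.416) / [0.416(1 − 0.705)]
  = 0.411720 / 0.122720 = 3.3550
3.3550 × 6 = 20.13 → 21 items

21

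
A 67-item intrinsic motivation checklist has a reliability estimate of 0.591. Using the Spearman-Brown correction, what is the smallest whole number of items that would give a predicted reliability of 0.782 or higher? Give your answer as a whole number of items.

Spearman-Brown solved for the length factor n:
n = r*(1 − r) / [ r (1 − r*) ]
n = [0.782 × 0.409] / [0.591 × 0.218]
  = 0.319838 / 0.128838 = 2.4825
So the test needs 2.4825 × 67 ≈ 166.33 items; rounding up, 167.

167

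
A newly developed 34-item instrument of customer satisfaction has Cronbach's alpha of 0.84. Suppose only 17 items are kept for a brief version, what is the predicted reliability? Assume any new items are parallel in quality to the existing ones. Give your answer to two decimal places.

0.72

Length ratio n = 17/34 = 0.5
r_new = 0.5·0.84 / [1 + (0.5 − 1)·0.84]
     = 0.4200 / 0.5800 = 0.7241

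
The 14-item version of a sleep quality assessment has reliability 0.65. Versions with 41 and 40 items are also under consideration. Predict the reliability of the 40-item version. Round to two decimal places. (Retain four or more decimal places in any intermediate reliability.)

0.84

Only the ratio of lengths matters: n = 40/14 = 2.8571
r_{40} = n·r / (1 + (n − 1)·r) = 1.8571 / 2.2071 ≈ 0.8414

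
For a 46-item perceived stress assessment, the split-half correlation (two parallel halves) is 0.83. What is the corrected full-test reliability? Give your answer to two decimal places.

Apply the Spearman-Brown correction with n = 2:
r_full = 2r_hh / (1 + r_hh) = 2 × 0.83 / (1 + 0.83)
r_full = 1.6600 / 1.8300 ≈ 0.9071

0.91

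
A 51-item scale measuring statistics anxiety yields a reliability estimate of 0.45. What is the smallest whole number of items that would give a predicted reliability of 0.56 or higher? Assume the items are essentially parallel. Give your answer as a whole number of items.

n = 0.56 × (1 − 0.45) / [ 0.45 × (1 − 0.56) ]
  = 0.3080 / 0.1980 = 1.5556
1.5556 × 51 = 79.34 → 80 items

80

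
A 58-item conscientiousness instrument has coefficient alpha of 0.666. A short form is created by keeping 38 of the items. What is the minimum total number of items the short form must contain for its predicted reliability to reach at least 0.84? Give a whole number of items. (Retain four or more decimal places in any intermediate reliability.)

First, r for the 38-item form: n = 38/58 = 0.6552, so r_38 = 0.6552·0.666/(1 + (0.6552 − 1)·0.666) = 0.5664
Then solve for n' with r_old = 0.5664, r_target = 0.84: n' = 0.84(1 − 0.5664)/[0.5664(1 − 0.84)] = 4.0191
Items = 4.0191 × 38 ≈ 152.73 → 153

153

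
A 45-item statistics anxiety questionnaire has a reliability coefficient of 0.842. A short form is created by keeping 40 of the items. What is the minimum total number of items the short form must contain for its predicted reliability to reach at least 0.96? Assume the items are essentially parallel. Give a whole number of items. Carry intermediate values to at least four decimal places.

Short-form reliability: n = 40/45 = 0.8889; r_40 = n·r/(1+(n−1)r) ≈ 0.8257
Length factor from the short form to reach 0.96: n' = 0.96(1 − 0.8257) / [0.8257(1 − 0.96)] ≈ 5.0662
Items = 5.0662 × 40 ≈ 202.65 → 203

203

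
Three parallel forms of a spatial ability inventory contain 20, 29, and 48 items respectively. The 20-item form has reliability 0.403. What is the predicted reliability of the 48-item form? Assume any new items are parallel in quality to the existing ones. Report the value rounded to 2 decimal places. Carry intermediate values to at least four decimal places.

0.62

The 29-item form is not needed; work directly from the 20-item form with n = 48/20 = 2.4000.
r_{48} = n·r / (1 + (n − 1)·r) = 0.9672 / 1.5642 ≈ 0.6183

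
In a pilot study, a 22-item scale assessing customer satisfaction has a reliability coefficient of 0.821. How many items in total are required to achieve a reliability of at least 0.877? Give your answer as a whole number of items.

35

Invert Spearman-Brown to solve for n:
n = r_target (1 − r_old) / [ r_old (1 − r_target) ]
n = 0.877(1 − 0.821) / [0.821(1 − 0.877)]
  = 0.156983 / 0.100983 = 1.5545
So the test needs 1.5545 × 22 ≈ 34.20 items; rounding up, 35.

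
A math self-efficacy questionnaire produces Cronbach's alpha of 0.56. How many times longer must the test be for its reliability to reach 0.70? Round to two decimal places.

1.83

n = [0.70 × 0.44] / [0.56 × 0.30]
n = 0.3080 / 0.1680 ≈ 1.8333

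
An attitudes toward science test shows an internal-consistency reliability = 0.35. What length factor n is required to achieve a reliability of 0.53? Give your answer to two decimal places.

2.09

Rearranging the Spearman-Brown formula for n,
n = r*(1 − r) / [ r (1 − r*) ]
n = 0.53(1 − 0.35) / [0.35(1 − 0.53)]
  = 0.3445 / 0.1645 = 2.0942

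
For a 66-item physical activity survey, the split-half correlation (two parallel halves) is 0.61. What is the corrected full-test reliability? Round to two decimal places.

r_full = 2(0.61) / (1 + 0.61)
       = 1.2200 / 1.6100 = 0.7578

0.76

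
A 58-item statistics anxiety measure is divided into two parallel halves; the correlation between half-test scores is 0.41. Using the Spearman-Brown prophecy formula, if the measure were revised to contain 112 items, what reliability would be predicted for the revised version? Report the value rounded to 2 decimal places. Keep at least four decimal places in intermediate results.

First correct the split-half correlation to full-test reliability: r_full = 2 × 0.41 / (1 + 0.41) ≈ 0.5816
Then adjust to 112 items: n = 112/58 = 1.9310
r_new = n·r_full / (1 + (n − 1)·r_full) = 1.1231 / 1.5415 ≈ 0.7286

0.73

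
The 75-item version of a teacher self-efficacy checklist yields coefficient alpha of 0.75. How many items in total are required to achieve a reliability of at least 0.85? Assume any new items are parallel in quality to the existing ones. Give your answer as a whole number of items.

142

n = 0.85(1 − 0.75) / [0.75(1 − 0.85)]
n = 0.2125 / 0.1125 ≈ 1.8889
Items needed = n × 75 = 1.8889 × 75 ≈ 141.67 → round up to 142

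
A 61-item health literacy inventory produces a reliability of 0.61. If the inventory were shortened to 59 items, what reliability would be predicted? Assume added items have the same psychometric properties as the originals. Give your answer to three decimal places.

0.602

The new length is 59/61 = 0.9672 times the old.
r_new = (0.9672 × 0.61) / (1 + (0.9672 − 1) × 0.61)
r_new = 0.5900 / 0.9800 ≈ 0.6020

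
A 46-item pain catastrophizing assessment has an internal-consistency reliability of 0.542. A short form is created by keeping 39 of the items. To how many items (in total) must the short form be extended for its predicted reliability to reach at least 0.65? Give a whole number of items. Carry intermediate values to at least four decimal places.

73

Short-form reliability: n = 39/46 = 0.8478; r_39 = n·r/(1+(n−1)r) ≈ 0.5008
Then solve for n' with r_old = 0.5008, r_target = 0.65: n' = 0.65(1 − 0.5008)/[0.5008(1 − 0.65)] = 1.8512
Items = 1.8512 × 39 ≈ 72.20 → 73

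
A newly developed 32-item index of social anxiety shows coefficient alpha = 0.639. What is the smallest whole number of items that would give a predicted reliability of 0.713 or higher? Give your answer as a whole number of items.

45

n = 0.713(1 − 0.639) / [0.639(1 − 0.713)]
n = 0.257393 / 0.183393 ≈ 1.4035
Items needed = n × 32 = 1.4035 × 32 ≈ 44.91 → round up to 45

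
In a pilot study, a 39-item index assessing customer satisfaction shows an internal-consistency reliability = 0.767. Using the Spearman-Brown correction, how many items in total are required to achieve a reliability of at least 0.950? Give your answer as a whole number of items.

226

n = [0.950 × 0.233] / [0.767 × 0.050]
  = 0.221350 / 0.038350 = 5.7718
5.7718 × 39 = 225.10 → 226 items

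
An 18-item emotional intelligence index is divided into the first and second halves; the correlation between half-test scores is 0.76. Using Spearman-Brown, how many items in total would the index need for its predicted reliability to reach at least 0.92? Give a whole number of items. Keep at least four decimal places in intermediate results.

r_full = 2(0.76)/(1 + 0.76) = 0.8636
n = r_tgt(1 − r_full) / [r_full(1 − r_tgt)] = 0.92 × 0.1364 / (0.8636 × 0.08) ≈ 1.8164
Items = 1.8164 × 18 ≈ 32.70 → 33

33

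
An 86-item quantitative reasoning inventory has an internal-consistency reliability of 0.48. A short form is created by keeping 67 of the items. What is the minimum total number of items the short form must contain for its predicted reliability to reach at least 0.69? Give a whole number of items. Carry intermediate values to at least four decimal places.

208

Short-form reliability: n = 67/86 = 0.7791; r_67 = n·r/(1+(n−1)r) ≈ 0.4183
Length factor from the short form to reach 0.69: n' = 0.69(1 − 0.4183) / [0.4183(1 − 0.69)] ≈ 3.0953
Total items = 3.0953 × 67 = 207.39, rounded up to 208.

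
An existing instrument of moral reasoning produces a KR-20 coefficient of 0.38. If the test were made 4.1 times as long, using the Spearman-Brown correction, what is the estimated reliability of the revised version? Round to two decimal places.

By Spearman-Brown, r_new = n r / (1 + (n − 1) r).
r_new = (4.1 × 0.38) / (1 + (4.1 − 1) × 0.38)
r_new = 1.5580 / 2.1780 ≈ 0.7153

0.72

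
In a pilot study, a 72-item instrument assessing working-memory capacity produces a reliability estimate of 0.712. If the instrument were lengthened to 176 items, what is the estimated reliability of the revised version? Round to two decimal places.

0.86

Length ratio n = 176/72 = 2.4444
r_new = 2.4444·0.712 / [1 + (2.4444 − 1)·0.712]
r_new = 1.7404 / 2.0284 ≈ 0.8580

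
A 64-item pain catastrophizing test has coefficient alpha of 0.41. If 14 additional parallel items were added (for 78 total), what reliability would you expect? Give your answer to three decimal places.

0.459

n = 78/64 = 1.2188
Spearman-Brown: r_new = n·r / (1 + (n − 1)·r)
r_new = 1.2188·0.41 / [1 + (1.2188 − 1)·0.41]
     = 0.4997 / 1.0897 = 0.4586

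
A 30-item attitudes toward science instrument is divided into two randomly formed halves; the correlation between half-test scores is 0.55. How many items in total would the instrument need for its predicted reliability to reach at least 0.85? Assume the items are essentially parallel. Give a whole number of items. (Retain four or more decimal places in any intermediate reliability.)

70

r_full = 2(0.55)/(1 + 0.55) = 0.7097
n = r_tgt(1 − r_full) / [r_full(1 − r_tgt)] = 0.85 × 0.2903 / (0.7097 × 0.15) ≈ 2.3179
Required items = 2.3179 × 30 = 69.54, so 70 items.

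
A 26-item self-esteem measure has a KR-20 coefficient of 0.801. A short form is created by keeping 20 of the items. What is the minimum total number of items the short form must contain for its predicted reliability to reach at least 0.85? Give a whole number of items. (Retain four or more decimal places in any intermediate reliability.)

37

First, r for the 20-item form: n = 20/26 = 0.7692, so r_20 = 0.7692·0.801/(1 + (0.7692 − 1)·0.801) = 0.7559
Then solve for n' with r_old = 0.7559, r_target = 0.85: n' = 0.85(1 − 0.7559)/[0.7559(1 − 0.85)] = 1.8299
Total items = 1.8299 × 20 = 36.60, rounded up to 37.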